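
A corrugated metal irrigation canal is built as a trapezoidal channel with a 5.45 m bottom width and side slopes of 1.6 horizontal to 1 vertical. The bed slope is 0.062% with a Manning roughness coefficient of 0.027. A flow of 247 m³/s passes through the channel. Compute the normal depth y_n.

Manning's equation rearranged: A R^(2/3) = nQ / (1·√S) = 0.027 × 247 / (√0.00062) = 267.8.
Trying y = 5.45 m: A R^(2/3) = 159.5 — short.
Trying y = 8.24 m: A R^(2/3) = 399.8 — over.
Trying y = 6.9 m: A R^(2/3) = 267.9 — ≈ 267.8.

y_n = 6.9 m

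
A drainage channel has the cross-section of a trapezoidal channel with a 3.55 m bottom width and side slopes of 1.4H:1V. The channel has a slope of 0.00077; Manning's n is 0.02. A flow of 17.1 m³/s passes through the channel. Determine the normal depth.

y_n = 1.84 m

Manning's equation rearranged: A R^(2/3) = nQ / (1·√S) = 0.02 × 17.1 / (√0.00077) = 12.32.
At y = 2.09 m: A R^(2/3) = 15.79 — too large.
At y = 1.52 m: A R^(2/3) = 8.532 — too small.
At y = 1.84 m: A R^(2/3) = 12.31 — matches.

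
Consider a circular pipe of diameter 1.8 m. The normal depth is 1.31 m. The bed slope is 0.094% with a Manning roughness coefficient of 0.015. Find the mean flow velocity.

V = 1.35 m/s

For a circular section of diameter D = 1.8 m at depth y = 1.31 m, the central angle is θ = 2 arccos(1 − 2y/D) = 4.088 rad. Then A = (D²/8)(θ − sin θ) = 1.984 m² and P = Dθ/2 = 3.679 m.
Hydraulic radius R = A/P = 1.984/3.679 = 0.5393 m.
From Manning's equation, V = (1/n) R^(2/3) S^(1/2) = (1/0.015) × 0.5393^(2/3) × 0.00094^(1/2) = 1.35 m/s.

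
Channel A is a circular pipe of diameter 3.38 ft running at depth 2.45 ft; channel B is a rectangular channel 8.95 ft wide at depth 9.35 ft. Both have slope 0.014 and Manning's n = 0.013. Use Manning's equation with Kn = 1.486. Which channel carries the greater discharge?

Channel A: For a circular section of diameter D = 3.38 ft at depth y = 2.45 ft, the central angle is θ = 2 arccos(1 − 2y/D) = 4.074 rad. Then A = (D²/8)(θ − sin θ) = 6.966 ft² and P = Dθ/2 = 6.886 ft. Hydraulic radius R = A/P = 6.966/6.886 = 1.012 ft. Q_A = (1.486/0.013)·6.966·1.012^(2/3)·√0.014 = 94.94 ft³/s.
Channel B: Flow area A = b·y = 8.95 × 9.35 = 83.68 ft². Wetted perimeter P = b + 2y = 8.95 + 2×9.35 = 27.65 ft. Hydraulic radius R = A/P = 83.68/27.65 = 3.026 ft. Q_B = (1.486/0.013)·83.68·3.026^(2/3)·√0.014 = 2368 ft³/s.
Q_A = 94.94 ft³/s vs Q_B = 2368 ft³/s, so channel B carries more.

channel B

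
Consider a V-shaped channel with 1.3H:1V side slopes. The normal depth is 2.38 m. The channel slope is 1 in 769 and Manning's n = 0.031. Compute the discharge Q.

Q = 8.24 m³/s

For a triangular section with side slope z = 1.3: A = zy² = 1.3×2.38² = 7.364 m²; P = 2y√(1+z²) = 2×2.38×1.64 = 7.807 m.
Hydraulic radius R = A/P = 7.364/7.807 = 0.9432 m.
Manning's equation: Q = (1/n) A R^(2/3) S^(1/2) = (1/0.031) × 7.364 × 0.9432^(2/3) × 0.0013^(1/2) = 8.24 m³/s.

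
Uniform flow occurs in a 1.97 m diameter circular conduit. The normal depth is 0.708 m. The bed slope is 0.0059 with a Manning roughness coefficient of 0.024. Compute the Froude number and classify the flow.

subcritical

For a circular section of diameter D = 1.97 m at depth y = 0.708 m, the central angle is θ = 2 arccos(1 − 2y/D) = 2.571 rad. Then A = (D²/8)(θ − sin θ) = 0.9856 m² and P = Dθ/2 = 2.533 m.
Hydraulic radius R = A/P = 0.9856/2.533 = 0.3891 m.
V = (1/n) R^(2/3) √S = (1/0.024) × 0.3891^(2/3) × √0.0059 = 1.706 m/s. Hydraulic depth D_h = A/T = 0.9856/1.89 = 0.5214 m.
Froude number Fr = V/√(g·D_h) = 1.706/√(9.81×0.5214) = 0.754, which is less than 1, so the flow is subcritical.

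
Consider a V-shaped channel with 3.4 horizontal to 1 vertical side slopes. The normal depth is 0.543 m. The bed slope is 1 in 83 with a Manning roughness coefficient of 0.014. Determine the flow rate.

Q = 3.21 m³/s

For a triangular section with side slope z = 3.4: A = zy² = 3.4×0.543² = 1.002 m²; P = 2y√(1+z²) = 2×0.543×3.544 = 3.849 m.
Hydraulic radius R = A/P = 1.002/3.849 = 0.2605 m.
Manning's equation: Q = (1/n) A R^(2/3) S^(1/2) = (1/0.014) × 1.002 × 0.2605^(2/3) × 0.01205^(1/2) = 3.21 m³/s.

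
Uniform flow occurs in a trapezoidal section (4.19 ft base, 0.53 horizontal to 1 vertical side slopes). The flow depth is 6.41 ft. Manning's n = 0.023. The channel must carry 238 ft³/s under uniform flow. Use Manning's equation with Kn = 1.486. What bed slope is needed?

With bottom width b = 4.19 ft and side slope z = 0.53: A = (b + zy)y = (4.19 + 0.53×6.41)×6.41 = 48.63 ft²; P = b + 2y√(1+z²) = 4.19 + 2×6.41×1.132 = 18.7 ft.
Hydraulic radius R = A/P = 48.63/18.7 = 2.601 ft.
From Manning's equation, S = [nQ / (1.486 A R^(2/3))]² = [0.023 × 238 / (1.486 × 48.63 × 2.601^(2/3))]² = 0.0016.

S = 0.0016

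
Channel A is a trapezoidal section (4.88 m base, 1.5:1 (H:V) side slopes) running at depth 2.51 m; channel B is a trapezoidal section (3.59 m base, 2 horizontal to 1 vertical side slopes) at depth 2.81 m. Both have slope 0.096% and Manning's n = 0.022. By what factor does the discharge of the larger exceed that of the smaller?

1.22

Channel A: With bottom width b = 4.88 m and side slope z = 1.5: A = (b + zy)y = (4.88 + 1.5×2.51)×2.51 = 21.7 m²; P = b + 2y√(1+z²) = 4.88 + 2×2.51×1.803 = 13.93 m. Hydraulic radius R = A/P = 21.7/13.93 = 1.558 m. Q_A = (1/0.022)·21.7·1.558^(2/3)·√0.00096 = 41.07 m³/s.
Channel B: With bottom width b = 3.59 m and side slope z = 2: A = (b + zy)y = (3.59 + 2×2.81)×2.81 = 25.88 m²; P = b + 2y√(1+z²) = 3.59 + 2×2.81×2.236 = 16.16 m. Hydraulic radius R = A/P = 25.88/16.16 = 1.602 m. Q_B = (1/0.022)·25.88·1.602^(2/3)·√0.00096 = 49.9 m³/s.
The larger discharge is 49.9 m³/s and the smaller is 41.07 m³/s; the ratio is 1.22.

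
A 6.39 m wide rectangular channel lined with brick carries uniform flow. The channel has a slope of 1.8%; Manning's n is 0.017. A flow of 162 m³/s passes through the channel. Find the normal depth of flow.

y_n = 2.55 m

Manning's equation rearranged: A R^(2/3) = nQ / (1·√S) = 0.017 × 162 / (√0.018) = 20.53.
At y = 2.81 m: A R^(2/3) = 23.48 — high.
At y = 2.55 m: A R^(2/3) = 20.57 — close enough.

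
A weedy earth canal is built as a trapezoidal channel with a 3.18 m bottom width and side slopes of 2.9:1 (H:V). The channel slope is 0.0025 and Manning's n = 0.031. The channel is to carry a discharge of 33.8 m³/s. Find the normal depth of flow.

Manning's equation rearranged: A R^(2/3) = nQ / (1·√S) = 0.031 × 33.8 / (√0.0025) = 20.96.
Try y = 1.68 m: A R^(2/3) = 13.55 — low.
Try y = 2.56 m: A R^(2/3) = 34.57 — high.
Try y = 2.05 m: A R^(2/3) = 20.97 — matches.

y_n = 2.05 m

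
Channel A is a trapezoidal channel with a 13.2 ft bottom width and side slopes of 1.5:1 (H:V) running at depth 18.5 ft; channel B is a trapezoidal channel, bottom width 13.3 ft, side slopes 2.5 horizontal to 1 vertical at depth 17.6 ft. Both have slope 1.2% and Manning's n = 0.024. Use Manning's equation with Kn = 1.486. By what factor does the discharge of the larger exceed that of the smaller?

Channel A: With bottom width b = 13.2 ft and side slope z = 1.5: A = (b + zy)y = (13.2 + 1.5×18.5)×18.5 = 757.6 ft²; P = b + 2y√(1+z²) = 13.2 + 2×18.5×1.803 = 79.9 ft. Hydraulic radius R = A/P = 757.6/79.9 = 9.481 ft. Q_A = (1.486/0.024)·757.6·9.481^(2/3)·√0.012 = 23020 ft³/s.
Channel B: With bottom width b = 13.3 ft and side slope z = 2.5: A = (b + zy)y = (13.3 + 2.5×17.6)×17.6 = 1008 ft²; P = b + 2y√(1+z²) = 13.3 + 2×17.6×2.693 = 108.1 ft. Hydraulic radius R = A/P = 1008/108.1 = 9.331 ft. Q_B = (1.486/0.024)·1008·9.331^(2/3)·√0.012 = 30320 ft³/s.
The larger discharge is 30320 ft³/s and the smaller is 23020 ft³/s; the ratio is 1.32.

1.32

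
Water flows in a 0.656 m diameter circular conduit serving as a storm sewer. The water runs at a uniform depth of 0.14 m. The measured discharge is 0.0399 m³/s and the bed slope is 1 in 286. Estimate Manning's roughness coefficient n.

n = 0.015

For a circular section of diameter D = 0.656 m at depth y = 0.14 m, the central angle is θ = 2 arccos(1 − 2y/D) = 1.921 rad. Then A = (D²/8)(θ − sin θ) = 0.0528 m² and P = Dθ/2 = 0.63 m.
Hydraulic radius R = A/P = 0.0528/0.63 = 0.0838 m.
Rearranging Manning's equation: n = (1/Q) A R^(2/3) S^(1/2) = (1/0.0399) × 0.0528 × 0.0838^(2/3) × √0.003497 = 0.015.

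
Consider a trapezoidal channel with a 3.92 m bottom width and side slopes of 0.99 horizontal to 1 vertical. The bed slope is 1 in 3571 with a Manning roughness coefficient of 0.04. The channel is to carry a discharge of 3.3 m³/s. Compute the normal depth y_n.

y_n = 1.48 m

Manning's equation rearranged: A R^(2/3) = nQ / (1·√S) = 0.04 × 3.3 / (√0.00028) = 7.888.
Trying y = 1.04 m: A R^(2/3) = 4.256 — short.
Trying y = 1.67 m: A R^(2/3) = 9.796 — over.
Trying y = 1.48 m: A R^(2/3) = 7.894 — ≈ 7.888.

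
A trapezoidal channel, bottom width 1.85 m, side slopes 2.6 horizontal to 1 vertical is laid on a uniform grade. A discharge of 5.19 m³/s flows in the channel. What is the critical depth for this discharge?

y_c = 0.679 m

At critical depth, Q² T / (g A³) = 1, i.e. A³/T = Q²/g = 5.19²/9.81 = 2.746.
Trying y = 0.597 m: A³/T = 1.691 — too small.
Trying y = 0.855 m: A³/T = 6.708 — too large.
Trying y = 0.679 m: A³/T = 2.749 — matches.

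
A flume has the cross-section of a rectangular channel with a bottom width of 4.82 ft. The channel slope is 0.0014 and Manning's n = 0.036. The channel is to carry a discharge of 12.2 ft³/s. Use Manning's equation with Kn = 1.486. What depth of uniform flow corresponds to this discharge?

Manning's equation rearranged: A R^(2/3) = nQ / (1.486·√S) = 0.036 × 12.2 / (1.486 × √0.0014) = 7.899.
Trying y = 1.85 ft: A R^(2/3) = 9.192 — high.
Trying y = 1.27 ft: A R^(2/3) = 5.414 — low.
Trying y = 1.66 ft: A R^(2/3) = 7.91 — matches.

y_n = 1.66 ft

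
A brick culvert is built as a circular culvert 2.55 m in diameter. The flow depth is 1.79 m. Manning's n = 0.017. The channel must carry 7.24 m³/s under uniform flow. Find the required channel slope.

S = 0.0015

For a circular section of diameter D = 2.55 m at depth y = 1.79 m, the central angle is θ = 2 arccos(1 − 2y/D) = 3.973 rad. Then A = (D²/8)(θ − sin θ) = 3.83 m² and P = Dθ/2 = 5.066 m.
Hydraulic radius R = A/P = 3.83/5.066 = 0.7561 m.
From Manning's equation, S = [nQ / (1 A R^(2/3))]² = [0.017 × 7.24 / (1 × 3.83 × 0.7561^(2/3))]² = 0.0015.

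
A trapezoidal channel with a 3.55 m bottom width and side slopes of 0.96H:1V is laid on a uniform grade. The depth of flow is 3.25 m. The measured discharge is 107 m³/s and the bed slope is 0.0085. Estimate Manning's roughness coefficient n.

With bottom width b = 3.55 m and side slope z = 0.96: A = (b + zy)y = (3.55 + 0.96×3.25)×3.25 = 21.68 m²; P = b + 2y√(1+z²) = 3.55 + 2×3.25×1.386 = 12.56 m.
Hydraulic radius R = A/P = 21.68/12.56 = 1.726 m.
Rearranging Manning's equation: n = (1/Q) A R^(2/3) S^(1/2) = (1/107) × 21.68 × 1.726^(2/3) × √0.0085 = 0.0269.

n = 0.0269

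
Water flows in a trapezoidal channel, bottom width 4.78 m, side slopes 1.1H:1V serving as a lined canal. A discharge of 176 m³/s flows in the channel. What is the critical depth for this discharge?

At critical depth, Q² T / (g A³) = 1, i.e. A³/T = Q²/g = 176²/9.81 = 3158.
Trying y = 3.02 m: A³/T = 1282 — low.
Trying y = 4.33 m: A³/T = 4932 — high.
Trying y = 3.85 m: A³/T = 3155 — matches.

y_c = 3.85 m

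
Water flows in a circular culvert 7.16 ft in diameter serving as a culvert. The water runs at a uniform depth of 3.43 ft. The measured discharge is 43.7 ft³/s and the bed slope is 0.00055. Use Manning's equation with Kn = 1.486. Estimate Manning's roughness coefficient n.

For a circular section of diameter D = 7.16 ft at depth y = 3.43 ft, the central angle is θ = 2 arccos(1 − 2y/D) = 3.058 rad. Then A = (D²/8)(θ − sin θ) = 19.06 ft² and P = Dθ/2 = 10.95 ft.
Hydraulic radius R = A/P = 19.06/10.95 = 1.741 ft.
Rearranging Manning's equation: n = (1.486/Q) A R^(2/3) S^(1/2) = (1.486/43.7) × 19.06 × 1.741^(2/3) × √0.00055 = 0.022.

n = 0.022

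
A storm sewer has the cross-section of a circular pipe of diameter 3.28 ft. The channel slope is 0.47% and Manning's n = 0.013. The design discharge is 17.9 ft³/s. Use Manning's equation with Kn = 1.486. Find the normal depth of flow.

y_n = 1.25 ft

Manning's equation rearranged: A R^(2/3) = nQ / (1.486·√S) = 0.013 × 17.9 / (1.486 × √0.0047) = 2.284.
Try y = 1.09 ft: A R^(2/3) = 1.764 — too small.
Try y = 1.59 ft: A R^(2/3) = 3.511 — too large.
Try y = 1.25 ft: A R^(2/3) = 2.282 — ≈ 2.284.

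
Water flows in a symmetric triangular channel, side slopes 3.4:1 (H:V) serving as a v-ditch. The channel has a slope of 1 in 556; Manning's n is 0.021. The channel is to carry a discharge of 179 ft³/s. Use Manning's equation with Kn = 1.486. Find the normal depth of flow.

y_n = 3.52 ft

Manning's equation rearranged: A R^(2/3) = nQ / (1.486·√S) = 0.021 × 179 / (1.486 × √0.001799) = 59.65.
At y = 2.51 ft: A R^(2/3) = 24.24 — short.
At y = 4.19 ft: A R^(2/3) = 95.06 — over.
At y = 3.52 ft: A R^(2/3) = 59.73 — ≈ 59.65.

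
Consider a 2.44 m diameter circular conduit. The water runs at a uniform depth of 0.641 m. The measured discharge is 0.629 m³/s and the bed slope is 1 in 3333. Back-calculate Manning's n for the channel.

For a circular section of diameter D = 2.44 m at depth y = 0.641 m, the central angle is θ = 2 arccos(1 − 2y/D) = 2.153 rad. Then A = (D²/8)(θ − sin θ) = 0.9802 m² and P = Dθ/2 = 2.626 m.
Hydraulic radius R = A/P = 0.9802/2.626 = 0.3732 m.
Rearranging Manning's equation: n = (1/Q) A R^(2/3) S^(1/2) = (1/0.629) × 0.9802 × 0.3732^(2/3) × √0.0003 = 0.014.

n = 0.014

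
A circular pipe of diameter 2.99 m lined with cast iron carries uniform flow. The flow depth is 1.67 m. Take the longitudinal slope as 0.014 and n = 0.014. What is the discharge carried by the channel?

Q = 29.3 m³/s

For a circular section of diameter D = 2.99 m at depth y = 1.67 m, the central angle is θ = 2 arccos(1 − 2y/D) = 3.376 rad. Then A = (D²/8)(θ − sin θ) = 4.033 m² and P = Dθ/2 = 5.047 m.
Hydraulic radius R = A/P = 4.033/5.047 = 0.799 m.
Manning's equation: Q = (1/n) A R^(2/3) S^(1/2) = (1/0.014) × 4.033 × 0.799^(2/3) × 0.014^(1/2) = 29.3 m³/s.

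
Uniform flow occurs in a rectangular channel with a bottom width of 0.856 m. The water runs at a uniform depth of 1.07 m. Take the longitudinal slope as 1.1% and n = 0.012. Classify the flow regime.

Flow area A = b·y = 0.856 × 1.07 = 0.9159 m². Wetted perimeter P = b + 2y = 0.856 + 2×1.07 = 2.996 m.
Hydraulic radius R = A/P = 0.9159/2.996 = 0.3057 m.
V = (1/n) R^(2/3) √S = (1/0.012) × 0.3057^(2/3) × √0.011 = 3.966 m/s. Hydraulic depth D_h = A/T = 0.9159/0.856 = 1.07 m.
Froude number Fr = V/√(g·D_h) = 3.966/√(9.81×1.07) = 1.22, which is greater than 1, so the flow is supercritical.

supercritical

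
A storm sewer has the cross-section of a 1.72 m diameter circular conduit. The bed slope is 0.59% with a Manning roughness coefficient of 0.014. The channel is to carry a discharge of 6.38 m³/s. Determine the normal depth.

y_n = 1.25 m

Manning's equation rearranged: A R^(2/3) = nQ / (1·√S) = 0.014 × 6.38 / (√0.0059) = 1.163.
Try y = 0.998 m: A R^(2/3) = 0.8443 — short.
Try y = 1.43 m: A R^(2/3) = 1.34 — over.
Try y = 1.25 m: A R^(2/3) = 1.162 — matches.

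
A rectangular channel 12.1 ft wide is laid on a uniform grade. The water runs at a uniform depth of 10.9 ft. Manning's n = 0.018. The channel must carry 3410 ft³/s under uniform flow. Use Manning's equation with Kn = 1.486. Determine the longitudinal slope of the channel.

Flow area A = b·y = 12.1 × 10.9 = 131.9 ft². Wetted perimeter P = b + 2y = 12.1 + 2×10.9 = 33.9 ft.
Hydraulic radius R = A/P = 131.9/33.9 = 3.891 ft.
From Manning's equation, S = [nQ / (1.486 A R^(2/3))]² = [0.018 × 3410 / (1.486 × 131.9 × 3.891^(2/3))]² = 0.016.

S = 0.016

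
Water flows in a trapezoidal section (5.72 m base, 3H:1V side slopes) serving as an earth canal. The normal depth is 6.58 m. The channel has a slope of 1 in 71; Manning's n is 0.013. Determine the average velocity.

V = 21.2 m/s

With bottom width b = 5.72 m and side slope z = 3: A = (b + zy)y = (5.72 + 3×6.58)×6.58 = 167.5 m²; P = b + 2y√(1+z²) = 5.72 + 2×6.58×3.162 = 47.34 m.
Hydraulic radius R = A/P = 167.5/47.34 = 3.539 m.
From Manning's equation, V = (1/n) R^(2/3) S^(1/2) = (1/0.013) × 3.539^(2/3) × 0.01408^(1/2) = 21.2 m/s.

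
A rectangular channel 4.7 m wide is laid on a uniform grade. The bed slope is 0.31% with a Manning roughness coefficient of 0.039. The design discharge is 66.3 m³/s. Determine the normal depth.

Manning's equation rearranged: A R^(2/3) = nQ / (1·√S) = 0.039 × 66.3 / (√0.0031) = 46.44.
At y = 8.1 m: A R^(2/3) = 56.78 — high.
At y = 6.81 m: A R^(2/3) = 46.43 — matches.

y_n = 6.81 m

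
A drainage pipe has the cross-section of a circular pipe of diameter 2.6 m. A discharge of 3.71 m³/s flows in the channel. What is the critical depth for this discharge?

y_c = 0.849 m

At critical depth, Q² T / (g A³) = 1, i.e. A³/T = Q²/g = 3.71²/9.81 = 1.403.
At y = 1.06 m: A³/T = 3.294 — too large.
At y = 0.849 m: A³/T = 1.401 — ≈ 1.403.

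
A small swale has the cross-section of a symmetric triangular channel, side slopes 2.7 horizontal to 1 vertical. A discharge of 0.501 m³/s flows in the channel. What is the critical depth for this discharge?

At critical depth, Q² T / (g A³) = 1, i.e. A³/T = Q²/g = 0.501²/9.81 = 0.02559.
At y = 0.289 m: A³/T = 0.007348 — low.
At y = 0.417 m: A³/T = 0.04596 — high.
At y = 0.371 m: A³/T = 0.02562 — close enough.

y_c = 0.371 m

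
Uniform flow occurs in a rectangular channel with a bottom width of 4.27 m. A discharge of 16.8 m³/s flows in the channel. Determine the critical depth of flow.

For a rectangular channel, critical depth y_c = (q²/g)^(1/3) where q = Q/b = 16.8/4.27 = 3.934 m²/s.
So y_c = (3.934²/9.81)^(1/3) = 1.16 m.

y_c = 1.16 m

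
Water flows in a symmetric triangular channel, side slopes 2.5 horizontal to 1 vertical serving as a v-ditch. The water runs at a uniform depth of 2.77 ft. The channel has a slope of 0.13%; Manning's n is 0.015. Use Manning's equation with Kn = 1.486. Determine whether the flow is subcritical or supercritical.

subcritical

For a triangular section with side slope z = 2.5: A = zy² = 2.5×2.77² = 19.18 ft²; P = 2y√(1+z²) = 2×2.77×2.693 = 14.92 ft.
Hydraulic radius R = A/P = 19.18/14.92 = 1.286 ft.
V = (1.486/n) R^(2/3) √S = (1.486/0.015) × 1.286^(2/3) × √0.0013 = 4.224 ft/s. Hydraulic depth D_h = A/T = 19.18/13.85 = 1.385 ft.
Froude number Fr = V/√(g·D_h) = 4.224/√(32.2×1.385) = 0.632, which is less than 1, so the flow is subcritical.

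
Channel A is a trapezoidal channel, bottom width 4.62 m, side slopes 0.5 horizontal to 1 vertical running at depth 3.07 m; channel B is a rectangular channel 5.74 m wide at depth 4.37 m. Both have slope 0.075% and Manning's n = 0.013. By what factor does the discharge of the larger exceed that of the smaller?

1.37

Channel A: With bottom width b = 4.62 m and side slope z = 0.5: A = (b + zy)y = (4.62 + 0.5×3.07)×3.07 = 18.9 m²; P = b + 2y√(1+z²) = 4.62 + 2×3.07×1.118 = 11.48 m. Hydraulic radius R = A/P = 18.9/11.48 = 1.645 m. Q_A = (1/0.013)·18.9·1.645^(2/3)·√0.00075 = 55.48 m³/s.
Channel B: Flow area A = b·y = 5.74 × 4.37 = 25.08 m². Wetted perimeter P = b + 2y = 5.74 + 2×4.37 = 14.48 m. Hydraulic radius R = A/P = 25.08/14.48 = 1.732 m. Q_B = (1/0.013)·25.08·1.732^(2/3)·√0.00075 = 76.22 m³/s.
The larger discharge is 76.22 m³/s and the smaller is 55.48 m³/s; the ratio is 1.37.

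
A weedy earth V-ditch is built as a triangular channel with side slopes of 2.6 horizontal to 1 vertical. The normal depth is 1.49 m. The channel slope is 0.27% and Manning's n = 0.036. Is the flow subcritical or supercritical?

subcritical

For a triangular section with side slope z = 2.6: A = zy² = 2.6×1.49² = 5.772 m²; P = 2y√(1+z²) = 2×1.49×2.786 = 8.301 m.
Hydraulic radius R = A/P = 5.772/8.301 = 0.6953 m.
V = (1/n) R^(2/3) √S = (1/0.036) × 0.6953^(2/3) × √0.0027 = 1.133 m/s. Hydraulic depth D_h = A/T = 5.772/7.748 = 0.745 m.
Froude number Fr = V/√(g·D_h) = 1.133/√(9.81×0.745) = 0.419, which is less than 1, so the flow is subcritical.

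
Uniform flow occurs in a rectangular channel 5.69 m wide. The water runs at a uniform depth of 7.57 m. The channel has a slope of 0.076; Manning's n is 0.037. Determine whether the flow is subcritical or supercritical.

supercritical

Flow area A = b·y = 5.69 × 7.57 = 43.07 m². Wetted perimeter P = b + 2y = 5.69 + 2×7.57 = 20.83 m.
Hydraulic radius R = A/P = 43.07/20.83 = 2.068 m.
V = (1/n) R^(2/3) √S = (1/0.037) × 2.068^(2/3) × √0.076 = 12.09 m/s. Hydraulic depth D_h = A/T = 43.07/5.69 = 7.57 m.
Froude number Fr = V/√(g·D_h) = 12.09/√(9.81×7.57) = 1.4, which is greater than 1, so the flow is supercritical.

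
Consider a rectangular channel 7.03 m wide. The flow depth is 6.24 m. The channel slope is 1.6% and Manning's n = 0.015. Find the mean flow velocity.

V = 14.5 m/s

Flow area A = b·y = 7.03 × 6.24 = 43.87 m². Wetted perimeter P = b + 2y = 7.03 + 2×6.24 = 19.51 m.
Hydraulic radius R = A/P = 43.87/19.51 = 2.248 m.
From Manning's equation, V = (1/n) R^(2/3) S^(1/2) = (1/0.015) × 2.248^(2/3) × 0.016^(1/2) = 14.5 m/s.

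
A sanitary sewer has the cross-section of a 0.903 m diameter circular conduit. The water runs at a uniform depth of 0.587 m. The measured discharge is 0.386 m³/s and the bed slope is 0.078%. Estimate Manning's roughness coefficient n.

For a circular section of diameter D = 0.903 m at depth y = 0.587 m, the central angle is θ = 2 arccos(1 − 2y/D) = 3.751 rad. Then A = (D²/8)(θ − sin θ) = 0.4407 m² and P = Dθ/2 = 1.694 m.
Hydraulic radius R = A/P = 0.4407/1.694 = 0.2602 m.
Rearranging Manning's equation: n = (1/Q) A R^(2/3) S^(1/2) = (1/0.386) × 0.4407 × 0.2602^(2/3) × √0.00078 = 0.013.

n = 0.013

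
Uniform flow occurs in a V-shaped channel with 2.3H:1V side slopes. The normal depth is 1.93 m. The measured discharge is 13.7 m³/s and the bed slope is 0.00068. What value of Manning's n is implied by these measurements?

For a triangular section with side slope z = 2.3: A = zy² = 2.3×1.93² = 8.567 m²; P = 2y√(1+z²) = 2×1.93×2.508 = 9.681 m.
Hydraulic radius R = A/P = 8.567/9.681 = 0.885 m.
Rearranging Manning's equation: n = (1/Q) A R^(2/3) S^(1/2) = (1/13.7) × 8.567 × 0.885^(2/3) × √0.00068 = 0.015.

n = 0.015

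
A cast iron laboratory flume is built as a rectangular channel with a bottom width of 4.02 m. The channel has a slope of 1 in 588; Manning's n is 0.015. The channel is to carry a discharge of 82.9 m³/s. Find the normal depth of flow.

Manning's equation rearranged: A R^(2/3) = nQ / (1·√S) = 0.015 × 82.9 / (√0.001701) = 30.15.
Trying y = 7 m: A R^(2/3) = 37.88 — over.
Trying y = 5.75 m: A R^(2/3) = 30.15 — matches.

y_n = 5.75 m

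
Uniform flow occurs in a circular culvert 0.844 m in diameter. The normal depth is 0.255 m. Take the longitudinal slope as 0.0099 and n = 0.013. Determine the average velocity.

For a circular section of diameter D = 0.844 m at depth y = 0.255 m, the central angle is θ = 2 arccos(1 − 2y/D) = 2.328 rad. Then A = (D²/8)(θ − sin θ) = 0.1426 m² and P = Dθ/2 = 0.9824 m.
Hydraulic radius R = A/P = 0.1426/0.9824 = 0.1451 m.
From Manning's equation, V = (1/n) R^(2/3) S^(1/2) = (1/0.013) × 0.1451^(2/3) × 0.0099^(1/2) = 2.11 m/s.

V = 2.11 m/s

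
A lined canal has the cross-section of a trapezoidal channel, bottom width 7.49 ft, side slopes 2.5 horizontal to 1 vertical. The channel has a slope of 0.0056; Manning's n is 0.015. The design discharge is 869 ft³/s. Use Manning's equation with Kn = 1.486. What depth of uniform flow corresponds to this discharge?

Manning's equation rearranged: A R^(2/3) = nQ / (1.486·√S) = 0.015 × 869 / (1.486 × √0.0056) = 117.2.
Trying y = 4.88 ft: A R^(2/3) = 192.9 — high.
Trying y = 3.22 ft: A R^(2/3) = 79.83 — low.
Trying y = 3.87 ft: A R^(2/3) = 117.2 — close enough.

y_n = 3.87 ft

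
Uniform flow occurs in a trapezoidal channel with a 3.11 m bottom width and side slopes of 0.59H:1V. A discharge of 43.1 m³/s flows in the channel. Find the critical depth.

At critical depth, Q² T / (g A³) = 1, i.e. A³/T = Q²/g = 43.1²/9.81 = 189.4.
Trying y = 2.57 m: A³/T = 273.6 — over.
Trying y = 2.05 m: A³/T = 125.6 — short.
Trying y = 2.31 m: A³/T = 189 — ≈ 189.4.

y_c = 2.31 m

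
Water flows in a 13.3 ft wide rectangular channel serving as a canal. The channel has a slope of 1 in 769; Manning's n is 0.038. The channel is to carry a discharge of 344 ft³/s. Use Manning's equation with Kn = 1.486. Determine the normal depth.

y_n = 7.82 ft

Manning's equation rearranged: A R^(2/3) = nQ / (1.486·√S) = 0.038 × 344 / (1.486 × √0.0013) = 243.9.
Trying y = 5.5 ft: A R^(2/3) = 152.5 — too small.
Trying y = 9.68 ft: A R^(2/3) = 321.3 — too large.
Trying y = 7.82 ft: A R^(2/3) = 244 — matches.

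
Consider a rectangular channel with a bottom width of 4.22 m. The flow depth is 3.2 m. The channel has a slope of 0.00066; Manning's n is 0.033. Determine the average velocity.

V = 0.914 m/s

Flow area A = b·y = 4.22 × 3.2 = 13.5 m². Wetted perimeter P = b + 2y = 4.22 + 2×3.2 = 10.62 m.
Hydraulic radius R = A/P = 13.5/10.62 = 1.272 m.
From Manning's equation, V = (1/n) R^(2/3) S^(1/2) = (1/0.033) × 1.272^(2/3) × 0.00066^(1/2) = 0.914 m/s.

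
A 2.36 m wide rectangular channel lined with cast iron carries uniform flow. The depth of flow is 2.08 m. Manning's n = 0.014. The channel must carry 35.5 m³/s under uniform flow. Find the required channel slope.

S = 0.015

Flow area A = b·y = 2.36 × 2.08 = 4.909 m². Wetted perimeter P = b + 2y = 2.36 + 2×2.08 = 6.52 m.
Hydraulic radius R = A/P = 4.909/6.52 = 0.7529 m.
From Manning's equation, S = [nQ / (1 A R^(2/3))]² = [0.014 × 35.5 / (1 × 4.909 × 0.7529^(2/3))]² = 0.015.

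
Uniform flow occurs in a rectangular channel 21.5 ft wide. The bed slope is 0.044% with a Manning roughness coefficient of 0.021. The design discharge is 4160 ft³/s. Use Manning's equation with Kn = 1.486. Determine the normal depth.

Manning's equation rearranged: A R^(2/3) = nQ / (1.486·√S) = 0.021 × 4160 / (1.486 × √0.00044) = 2803.
At y = 24 ft: A R^(2/3) = 1964 — too small.
At y = 38 ft: A R^(2/3) = 3371 — too large.
At y = 32.4 ft: A R^(2/3) = 2803 — ≈ 2803.

y_n = 32.4 ft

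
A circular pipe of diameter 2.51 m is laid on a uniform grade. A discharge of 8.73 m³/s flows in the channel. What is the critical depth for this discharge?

y_c = 1.34 m

At critical depth, Q² T / (g A³) = 1, i.e. A³/T = Q²/g = 8.73²/9.81 = 7.769.
Trying y = 1.7 m: A³/T = 19.34 — over.
Trying y = 1.09 m: A³/T = 3.519 — short.
Trying y = 1.34 m: A³/T = 7.749 — close enough.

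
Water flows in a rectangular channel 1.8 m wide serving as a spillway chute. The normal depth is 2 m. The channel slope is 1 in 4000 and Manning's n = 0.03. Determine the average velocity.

V = 0.383 m/s

Flow area A = b·y = 1.8 × 2 = 3.6 m². Wetted perimeter P = b + 2y = 1.8 + 2×2 = 5.8 m.
Hydraulic radius R = A/P = 3.6/5.8 = 0.6207 m.
From Manning's equation, V = (1/n) R^(2/3) S^(1/2) = (1/0.03) × 0.6207^(2/3) × 0.00025^(1/2) = 0.383 m/s.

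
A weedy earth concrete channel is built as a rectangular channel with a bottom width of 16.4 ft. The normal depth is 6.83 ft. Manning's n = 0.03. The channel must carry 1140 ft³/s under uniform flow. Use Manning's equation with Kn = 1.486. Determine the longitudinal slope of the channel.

S = 0.00731

Flow area A = b·y = 16.4 × 6.83 = 112 ft². Wetted perimeter P = b + 2y = 16.4 + 2×6.83 = 30.06 ft.
Hydraulic radius R = A/P = 112/30.06 = 3.726 ft.
From Manning's equation, S = [nQ / (1.486 A R^(2/3))]² = [0.03 × 1140 / (1.486 × 112 × 3.726^(2/3))]² = 0.00731.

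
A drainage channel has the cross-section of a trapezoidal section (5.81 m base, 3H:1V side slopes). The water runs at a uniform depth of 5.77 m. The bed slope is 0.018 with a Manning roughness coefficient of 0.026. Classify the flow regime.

supercritical

With bottom width b = 5.81 m and side slope z = 3: A = (b + zy)y = (5.81 + 3×5.77)×5.77 = 133.4 m²; P = b + 2y√(1+z²) = 5.81 + 2×5.77×3.162 = 42.3 m.
Hydraulic radius R = A/P = 133.4/42.3 = 3.154 m.
V = (1/n) R^(2/3) √S = (1/0.026) × 3.154^(2/3) × √0.018 = 11.1 m/s. Hydraulic depth D_h = A/T = 133.4/40.43 = 3.3 m.
Froude number Fr = V/√(g·D_h) = 11.1/√(9.81×3.3) = 1.95, which is greater than 1, so the flow is supercritical.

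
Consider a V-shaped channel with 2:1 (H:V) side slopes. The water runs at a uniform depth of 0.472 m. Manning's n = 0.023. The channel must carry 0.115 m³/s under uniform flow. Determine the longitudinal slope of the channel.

S = 0.00028

For a triangular section with side slope z = 2: A = zy² = 2×0.472² = 0.4456 m²; P = 2y√(1+z²) = 2×0.472×2.236 = 2.111 m.
Hydraulic radius R = A/P = 0.4456/2.111 = 0.2111 m.
From Manning's equation, S = [nQ / (1 A R^(2/3))]² = [0.023 × 0.115 / (1 × 0.4456 × 0.2111^(2/3))]² = 0.00028.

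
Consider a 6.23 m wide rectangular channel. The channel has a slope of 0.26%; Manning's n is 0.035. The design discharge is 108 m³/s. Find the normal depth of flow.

y_n = 7.11 m

Manning's equation rearranged: A R^(2/3) = nQ / (1·√S) = 0.035 × 108 / (√0.0026) = 74.13.
At y = 8.23 m: A R^(2/3) = 88.29 — over.
At y = 7.11 m: A R^(2/3) = 74.15 — ≈ 74.13.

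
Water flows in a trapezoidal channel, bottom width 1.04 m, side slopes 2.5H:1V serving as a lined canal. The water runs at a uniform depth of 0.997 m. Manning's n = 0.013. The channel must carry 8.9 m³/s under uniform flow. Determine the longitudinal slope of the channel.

S = 0.0024

With bottom width b = 1.04 m and side slope z = 2.5: A = (b + zy)y = (1.04 + 2.5×0.997)×0.997 = 3.522 m²; P = b + 2y√(1+z²) = 1.04 + 2×0.997×2.693 = 6.409 m.
Hydraulic radius R = A/P = 3.522/6.409 = 0.5495 m.
From Manning's equation, S = [nQ / (1 A R^(2/3))]² = [0.013 × 8.9 / (1 × 3.522 × 0.5495^(2/3))]² = 0.0024.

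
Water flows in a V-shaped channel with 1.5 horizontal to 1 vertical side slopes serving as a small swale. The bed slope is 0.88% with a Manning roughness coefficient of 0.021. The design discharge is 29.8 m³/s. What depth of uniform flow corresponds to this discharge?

y_n = 2.18 m

Manning's equation rearranged: A R^(2/3) = nQ / (1·√S) = 0.021 × 29.8 / (√0.0088) = 6.671.
At y = 1.84 m: A R^(2/3) = 4.25 — low.
At y = 2.18 m: A R^(2/3) = 6.679 — close enough.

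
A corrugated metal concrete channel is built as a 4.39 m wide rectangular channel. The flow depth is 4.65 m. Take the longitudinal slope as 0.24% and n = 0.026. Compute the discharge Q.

Flow area A = b·y = 4.39 × 4.65 = 20.41 m². Wetted perimeter P = b + 2y = 4.39 + 2×4.65 = 13.69 m.
Hydraulic radius R = A/P = 20.41/13.69 = 1.491 m.
Manning's equation: Q = (1/n) A R^(2/3) S^(1/2) = (1/0.026) × 20.41 × 1.491^(2/3) × 0.0024^(1/2) = 50.2 m³/s.

Q = 50.2 m³/s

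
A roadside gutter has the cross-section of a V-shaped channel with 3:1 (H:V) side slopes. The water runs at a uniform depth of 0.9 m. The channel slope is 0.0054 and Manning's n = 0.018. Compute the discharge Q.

For a triangular section with side slope z = 3: A = zy² = 3×0.9² = 2.43 m²; P = 2y√(1+z²) = 2×0.9×3.162 = 5.692 m.
Hydraulic radius R = A/P = 2.43/5.692 = 0.4269 m.
Manning's equation: Q = (1/n) A R^(2/3) S^(1/2) = (1/0.018) × 2.43 × 0.4269^(2/3) × 0.0054^(1/2) = 5.62 m³/s.

Q = 5.62 m³/s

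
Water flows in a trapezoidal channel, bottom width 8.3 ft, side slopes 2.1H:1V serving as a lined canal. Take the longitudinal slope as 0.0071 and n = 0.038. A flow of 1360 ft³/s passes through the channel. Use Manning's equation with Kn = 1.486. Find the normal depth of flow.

y_n = 7.09 ft

Manning's equation rearranged: A R^(2/3) = nQ / (1.486·√S) = 0.038 × 1360 / (1.486 × √0.0071) = 412.7.
Trying y = 8.57 ft: A R^(2/3) = 630.4 — over.
Trying y = 5.12 ft: A R^(2/3) = 204.6 — short.
Trying y = 7.09 ft: A R^(2/3) = 413.1 — matches.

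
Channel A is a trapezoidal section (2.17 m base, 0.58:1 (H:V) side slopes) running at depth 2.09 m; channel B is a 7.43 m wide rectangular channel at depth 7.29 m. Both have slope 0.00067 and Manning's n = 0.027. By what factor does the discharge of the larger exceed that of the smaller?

Channel A: With bottom width b = 2.17 m and side slope z = 0.58: A = (b + zy)y = (2.17 + 0.58×2.09)×2.09 = 7.069 m²; P = b + 2y√(1+z²) = 2.17 + 2×2.09×1.156 = 7.002 m. Hydraulic radius R = A/P = 7.069/7.002 = 1.01 m. Q_A = (1/0.027)·7.069·1.01^(2/3)·√0.00067 = 6.82 m³/s.
Channel B: Flow area A = b·y = 7.43 × 7.29 = 54.16 m². Wetted perimeter P = b + 2y = 7.43 + 2×7.29 = 22.01 m. Hydraulic radius R = A/P = 54.16/22.01 = 2.461 m. Q_B = (1/0.027)·54.16·2.461^(2/3)·√0.00067 = 94.65 m³/s.
The larger discharge is 94.65 m³/s and the smaller is 6.82 m³/s; the ratio is 13.9.

13.9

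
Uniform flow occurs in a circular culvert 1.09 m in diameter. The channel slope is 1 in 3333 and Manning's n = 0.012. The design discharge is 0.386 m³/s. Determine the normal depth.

Manning's equation rearranged: A R^(2/3) = nQ / (1·√S) = 0.012 × 0.386 / (√0.0003) = 0.2674.
At y = 0.736 m: A R^(2/3) = 0.3129 — too large.
At y = 0.581 m: A R^(2/3) = 0.2183 — too small.
At y = 0.66 m: A R^(2/3) = 0.2672 — matches.

y_n = 0.66 m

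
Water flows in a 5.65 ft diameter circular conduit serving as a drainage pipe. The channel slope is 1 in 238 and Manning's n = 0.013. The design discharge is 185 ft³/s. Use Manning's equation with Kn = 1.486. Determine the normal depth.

y_n = 3.79 ft

Manning's equation rearranged: A R^(2/3) = nQ / (1.486·√S) = 0.013 × 185 / (1.486 × √0.004202) = 24.97.
Try y = 2.79 ft: A R^(2/3) = 15.45 — too small.
Try y = 3.79 ft: A R^(2/3) = 24.95 — ≈ 24.97.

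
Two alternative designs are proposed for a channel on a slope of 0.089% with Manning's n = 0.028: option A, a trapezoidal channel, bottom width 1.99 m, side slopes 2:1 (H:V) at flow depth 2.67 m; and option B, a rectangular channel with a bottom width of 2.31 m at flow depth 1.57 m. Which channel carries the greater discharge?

Channel A: With bottom width b = 1.99 m and side slope z = 2: A = (b + zy)y = (1.99 + 2×2.67)×2.67 = 19.57 m²; P = b + 2y√(1+z²) = 1.99 + 2×2.67×2.236 = 13.93 m. Hydraulic radius R = A/P = 19.57/13.93 = 1.405 m. Q_A = (1/0.028)·19.57·1.405^(2/3)·√0.00089 = 26.16 m³/s.
Channel B: Flow area A = b·y = 2.31 × 1.57 = 3.627 m². Wetted perimeter P = b + 2y = 2.31 + 2×1.57 = 5.45 m. Hydraulic radius R = A/P = 3.627/5.45 = 0.6654 m. Q_B = (1/0.028)·3.627·0.6654^(2/3)·√0.00089 = 2.945 m³/s.
Q_A = 26.16 m³/s vs Q_B = 2.945 m³/s, so channel A carries more.

channel A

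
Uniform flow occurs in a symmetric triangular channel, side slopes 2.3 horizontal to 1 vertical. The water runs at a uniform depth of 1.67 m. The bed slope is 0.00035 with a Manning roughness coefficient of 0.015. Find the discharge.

Q = 6.7 m³/s

For a triangular section with side slope z = 2.3: A = zy² = 2.3×1.67² = 6.414 m²; P = 2y√(1+z²) = 2×1.67×2.508 = 8.377 m.
Hydraulic radius R = A/P = 6.414/8.377 = 0.7658 m.
Manning's equation: Q = (1/n) A R^(2/3) S^(1/2) = (1/0.015) × 6.414 × 0.7658^(2/3) × 0.00035^(1/2) = 6.7 m³/s.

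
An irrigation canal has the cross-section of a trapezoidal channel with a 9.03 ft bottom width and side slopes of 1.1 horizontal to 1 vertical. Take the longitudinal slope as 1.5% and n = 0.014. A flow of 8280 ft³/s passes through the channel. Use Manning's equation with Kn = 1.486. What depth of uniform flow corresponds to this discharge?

y_n = 10.3 ft

Manning's equation rearranged: A R^(2/3) = nQ / (1.486·√S) = 0.014 × 8280 / (1.486 × √0.015) = 636.9.
At y = 8.8 ft: A R^(2/3) = 460.6 — short.
At y = 12.2 ft: A R^(2/3) = 909 — over.
At y = 10.3 ft: A R^(2/3) = 636.6 — close enough.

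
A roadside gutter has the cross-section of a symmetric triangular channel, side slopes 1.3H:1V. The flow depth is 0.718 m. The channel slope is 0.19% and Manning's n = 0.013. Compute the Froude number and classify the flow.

For a triangular section with side slope z = 1.3: A = zy² = 1.3×0.718² = 0.6702 m²; P = 2y√(1+z²) = 2×0.718×1.64 = 2.355 m.
Hydraulic radius R = A/P = 0.6702/2.355 = 0.2846 m.
V = (1/n) R^(2/3) √S = (1/0.013) × 0.2846^(2/3) × √0.0019 = 1.451 m/s. Hydraulic depth D_h = A/T = 0.6702/1.867 = 0.359 m.
Froude number Fr = V/√(g·D_h) = 1.451/√(9.81×0.359) = 0.773, which is less than 1, so the flow is subcritical.

subcritical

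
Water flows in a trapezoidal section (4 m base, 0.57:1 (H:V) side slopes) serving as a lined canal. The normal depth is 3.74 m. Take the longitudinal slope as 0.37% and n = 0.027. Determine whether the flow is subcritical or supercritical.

With bottom width b = 4 m and side slope z = 0.57: A = (b + zy)y = (4 + 0.57×3.74)×3.74 = 22.93 m²; P = b + 2y√(1+z²) = 4 + 2×3.74×1.151 = 12.61 m.
Hydraulic radius R = A/P = 22.93/12.61 = 1.819 m.
V = (1/n) R^(2/3) √S = (1/0.027) × 1.819^(2/3) × √0.0037 = 3.357 m/s. Hydraulic depth D_h = A/T = 22.93/8.264 = 2.775 m.
Froude number Fr = V/√(g·D_h) = 3.357/√(9.81×2.775) = 0.643, which is less than 1, so the flow is subcritical.

subcritical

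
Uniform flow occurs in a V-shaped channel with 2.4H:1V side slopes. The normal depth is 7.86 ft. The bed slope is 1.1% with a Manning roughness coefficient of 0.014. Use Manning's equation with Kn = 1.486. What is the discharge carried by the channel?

For a triangular section with side slope z = 2.4: A = zy² = 2.4×7.86² = 148.3 ft²; P = 2y√(1+z²) = 2×7.86×2.6 = 40.87 ft.
Hydraulic radius R = A/P = 148.3/40.87 = 3.628 ft.
Manning's equation: Q = (1.486/n) A R^(2/3) S^(1/2) = (1.486/0.014) × 148.3 × 3.628^(2/3) × 0.011^(1/2) = 3900 ft³/s.

Q = 3900 ft³/s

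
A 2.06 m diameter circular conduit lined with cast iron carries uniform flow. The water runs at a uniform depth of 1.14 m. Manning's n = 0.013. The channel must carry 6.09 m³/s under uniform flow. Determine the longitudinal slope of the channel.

For a circular section of diameter D = 2.06 m at depth y = 1.14 m, the central angle is θ = 2 arccos(1 − 2y/D) = 3.356 rad. Then A = (D²/8)(θ − sin θ) = 1.893 m² and P = Dθ/2 = 3.456 m.
Hydraulic radius R = A/P = 1.893/3.456 = 0.5476 m.
From Manning's equation, S = [nQ / (1 A R^(2/3))]² = [0.013 × 6.09 / (1 × 1.893 × 0.5476^(2/3))]² = 0.00391.

S = 0.00391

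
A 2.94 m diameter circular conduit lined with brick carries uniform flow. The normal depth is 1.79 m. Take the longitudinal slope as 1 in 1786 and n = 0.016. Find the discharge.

Q = 5.62 m³/s

For a circular section of diameter D = 2.94 m at depth y = 1.79 m, the central angle is θ = 2 arccos(1 − 2y/D) = 3.58 rad. Then A = (D²/8)(θ − sin θ) = 4.328 m² and P = Dθ/2 = 5.263 m.
Hydraulic radius R = A/P = 4.328/5.263 = 0.8222 m.
Manning's equation: Q = (1/n) A R^(2/3) S^(1/2) = (1/0.016) × 4.328 × 0.8222^(2/3) × 0.0005599^(1/2) = 5.62 m³/s.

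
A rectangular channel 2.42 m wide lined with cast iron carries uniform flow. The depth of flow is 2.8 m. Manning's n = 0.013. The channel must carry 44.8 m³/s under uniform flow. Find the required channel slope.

S = 0.00925

Flow area A = b·y = 2.42 × 2.8 = 6.776 m². Wetted perimeter P = b + 2y = 2.42 + 2×2.8 = 8.02 m.
Hydraulic radius R = A/P = 6.776/8.02 = 0.8449 m.
From Manning's equation, S = [nQ / (1 A R^(2/3))]² = [0.013 × 44.8 / (1 × 6.776 × 0.8449^(2/3))]² = 0.00925.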